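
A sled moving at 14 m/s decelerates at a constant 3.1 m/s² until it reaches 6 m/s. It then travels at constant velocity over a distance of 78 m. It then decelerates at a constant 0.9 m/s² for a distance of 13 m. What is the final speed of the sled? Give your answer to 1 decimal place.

3.5 m/s

Phase 1 (decelerating): v₀ = 14.0 m/s, a = -3.1 m/s².
v = v₀ + at → t = (6 − 14.0) / -3.1 = 2.58 s
v² = v₀² + 2aΔx → Δx = (6² − 14.0²)/(2·-3.1) = 25.8 m

Phase 2 (constant speed): v₀ = 6.00 m/s, a = 0 m/s².
Constant speed: t = d/v = 78/6.00 = 13.0 s

Phase 3 (decelerating): v₀ = 6.00 m/s, a = -0.9 m/s².
v² = v₀² + 2aΔx = 6.00² + 2·-0.9·13 = 12.6 → v = 3.55 m/s
t = (v − v₀)/a = (3.55 − 6.00)/-0.9 = 2.72 s
Final speed = 3.55 m/s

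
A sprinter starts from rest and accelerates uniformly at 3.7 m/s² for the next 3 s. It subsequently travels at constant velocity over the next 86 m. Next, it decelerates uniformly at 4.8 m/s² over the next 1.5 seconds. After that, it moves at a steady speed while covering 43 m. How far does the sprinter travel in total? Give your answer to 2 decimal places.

Phase 1 (accelerating): v₀ = 0 m/s, a = 3.7 m/s².
v = v₀ + at = 0 + (3.7)(3) = 11.1 m/s
Δx = v₀t + ½at² = 0·3 + 0.5·3.7·3² = 16.7 m

Phase 2 (constant speed): v₀ = 11.1 m/s, a = 0 m/s².
Constant speed: t = d/v = 86/11.1 = 7.75 s

Phase 3 (decelerating): v₀ = 11.1 m/s, a = -4.8 m/s².
v = v₀ + at = 11.1 + (-4.8)(1.5) = 3.90 m/s
Δx = v₀t + ½at² = 11.1·1.5 + 0.5·-4.8·1.5² = 11.3 m

Phase 4 (constant speed): v₀ = 3.90 m/s, a = 0 m/s².
Constant speed: t = d/v = 43/3.90 = 11.0 s
Total distance = 16.7 + 86.0 + 11.3 + 43.0 = 157 m

156.90 m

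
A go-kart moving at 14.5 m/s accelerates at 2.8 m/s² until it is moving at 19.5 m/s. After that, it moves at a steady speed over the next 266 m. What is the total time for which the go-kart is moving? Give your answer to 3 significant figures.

Phase 1 (accelerating): v₀ = 14.5 m/s, a = 2.8 m/s².
v = v₀ + at → t = (19.5 − 14.5) / 2.8 = 1.79 s
v² = v₀² + 2aΔx → Δx = (19.5² − 14.5²)/(2·2.8) = 30.4 m

Phase 2 (constant speed): v₀ = 19.5 m/s, a = 0 m/s².
Constant speed: t = d/v = 266/19.5 = 13.6 s
Total time = 1.79 + 13.6 = 15.4 s

15.4 s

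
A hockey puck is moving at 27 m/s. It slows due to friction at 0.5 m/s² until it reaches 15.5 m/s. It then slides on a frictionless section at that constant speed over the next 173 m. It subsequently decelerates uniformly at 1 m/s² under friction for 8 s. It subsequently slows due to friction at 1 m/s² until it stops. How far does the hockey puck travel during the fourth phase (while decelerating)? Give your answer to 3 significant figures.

28.1 m

Phase 1 (decelerating): v₀ = 27.0 m/s, a = -0.5 m/s².
v = v₀ + at → t = (15.5 − 27.0) / -0.5 = 23.0 s
v² = v₀² + 2aΔx → Δx = (15.5² − 27.0²)/(2·-0.5) = 489 m

Phase 2 (constant speed): v₀ = 15.5 m/s, a = 0 m/s².
Constant speed: t = d/v = 173/15.5 = 11.2 s

Phase 3 (decelerating): v₀ = 15.5 m/s, a = -1 m/s².
v = v₀ + at = 15.5 + (-1)(8) = 7.50 m/s
Δx = v₀t + ½at² = 15.5·8 + 0.5·-1·8² = 92.0 m

Phase 4 (decelerating): v₀ = 7.50 m/s, a = -1 m/s².
v = v₀ + at → t = (0 − 7.50) / -1 = 7.50 s
v² = v₀² + 2aΔx → Δx = (0² − 7.50²)/(2·-1) = 28.1 m
Distance in phase 4 = 28.1 m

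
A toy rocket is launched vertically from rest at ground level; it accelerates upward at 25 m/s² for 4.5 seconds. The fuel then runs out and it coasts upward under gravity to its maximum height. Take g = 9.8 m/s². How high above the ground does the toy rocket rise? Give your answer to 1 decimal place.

Phase 1 (powered ascent): v₀ = 0 m/s, a = 25 m/s².
v = v₀ + at = 0 + (25)(4.5) = 112 m/s
Δx = v₀t + ½at² = 0·4.5 + 0.5·25·4.5² = 253 m

Phase 2 (coasting upward): v₀ = 112 m/s, a = -9.8 m/s².
v = v₀ + at → t = (0 − 112) / -9.8 = 11.5 s
v² = v₀² + 2aΔx → Δx = (0² − 112²)/(2·-9.8) = 646 m
Maximum height = 253 + 646 = 899 m

898.9 m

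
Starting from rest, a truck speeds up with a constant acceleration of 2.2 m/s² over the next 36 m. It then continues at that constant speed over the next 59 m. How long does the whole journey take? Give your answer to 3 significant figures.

Phase 1 (accelerating): v₀ = 0 m/s, a = 2.2 m/s².
v² = v₀² + 2aΔx = 0² + 2·2.2·36 = 158 → v = 12.6 m/s
t = (v − v₀)/a = (12.6 − 0)/2.2 = 5.72 s

Phase 2 (constant speed): v₀ = 12.6 m/s, a = 0 m/s².
Constant speed: t = d/v = 59/12.6 = 4.69 s
Total time = 5.72 + 4.69 = 10.4 s

10.4 s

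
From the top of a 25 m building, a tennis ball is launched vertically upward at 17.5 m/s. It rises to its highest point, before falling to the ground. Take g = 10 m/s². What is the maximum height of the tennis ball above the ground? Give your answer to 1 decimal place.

40.3 m

Phase 1 (rising): v₀ = 17.5 m/s, a = -10 m/s².
v = v₀ + at → t = (0 − 17.5) / -10 = 1.75 s
v² = v₀² + 2aΔx → Δx = (0² − 17.5²)/(2·-10) = 15.3 m
Maximum height = 25 + 15.3 = 40.3 m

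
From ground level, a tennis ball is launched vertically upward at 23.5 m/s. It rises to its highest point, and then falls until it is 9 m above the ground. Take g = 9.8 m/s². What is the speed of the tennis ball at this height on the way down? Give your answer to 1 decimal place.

19.4 m/s

Phase 1 (rising): v₀ = 23.5 m/s, a = -9.8 m/s².
v = v₀ + at → t = (0 − 23.5) / -9.8 = 2.40 s
v² = v₀² + 2aΔx → Δx = (0² − 23.5²)/(2·-9.8) = 28.2 m

Phase 2 (falling): v₀ = 0 m/s, a = -9.8 m/s².
Falls 19.2 m from rest: t = √(2·19.2/9.8) = 1.98 s; v = g·t = 19.4 m/s.
Final speed = 19.4 m/s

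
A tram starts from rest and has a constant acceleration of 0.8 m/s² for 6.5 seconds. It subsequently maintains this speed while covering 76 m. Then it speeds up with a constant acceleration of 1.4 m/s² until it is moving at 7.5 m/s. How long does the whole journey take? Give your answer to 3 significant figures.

22.8 s

Phase 1 (accelerating): v₀ = 0 m/s, a = 0.8 m/s².
v = v₀ + at = 0 + (0.8)(6.5) = 5.20 m/s
Δx = v₀t + ½at² = 0·6.5 + 0.5·0.8·6.5² = 16.9 m

Phase 2 (constant speed): v₀ = 5.20 m/s, a = 0 m/s².
Constant speed: t = d/v = 76/5.20 = 14.6 s

Phase 3 (accelerating): v₀ = 5.20 m/s, a = 1.4 m/s².
v = v₀ + at → t = (7.5 − 5.20) / 1.4 = 1.64 s
v² = v₀² + 2aΔx → Δx = (7.5² − 5.20²)/(2·1.4) = 10.4 m
Total time = 6.50 + 14.6 + 1.64 = 22.8 s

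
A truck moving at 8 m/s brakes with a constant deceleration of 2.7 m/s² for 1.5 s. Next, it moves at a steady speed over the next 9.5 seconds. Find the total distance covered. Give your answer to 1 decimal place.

Phase 1 (decelerating): v₀ = 8.00 m/s, a = -2.7 m/s².
v = v₀ + at = 8.00 + (-2.7)(1.5) = 3.95 m/s
Δx = v₀t + ½at² = 8.00·1.5 + 0.5·-2.7·1.5² = 8.96 m

Phase 2 (constant speed): v₀ = 3.95 m/s, a = 0 m/s².
v = v₀ + at = 3.95 + (0)(9.5) = 3.95 m/s
Δx = v₀t + ½at² = 3.95·9.5 + 0.5·0·9.5² = 37.5 m
Total distance = 8.96 + 37.5 = 46.5 m

46.5 m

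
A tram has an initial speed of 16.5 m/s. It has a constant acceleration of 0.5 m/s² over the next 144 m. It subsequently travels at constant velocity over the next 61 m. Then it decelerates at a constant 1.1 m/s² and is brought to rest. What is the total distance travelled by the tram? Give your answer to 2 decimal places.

394.20 m

Phase 1 (accelerating): v₀ = 16.5 m/s, a = 0.5 m/s².
v² = v₀² + 2aΔx = 16.5² + 2·0.5·144 = 416 → v = 20.4 m/s
t = (v − v₀)/a = (20.4 − 16.5)/0.5 = 7.80 s

Phase 2 (constant speed): v₀ = 20.4 m/s, a = 0 m/s².
Constant speed: t = d/v = 61/20.4 = 2.99 s

Phase 3 (decelerating): v₀ = 20.4 m/s, a = -1.1 m/s².
v = v₀ + at → t = (0 − 20.4) / -1.1 = 18.5 s
v² = v₀² + 2aΔx → Δx = (0² − 20.4²)/(2·-1.1) = 189 m
Total distance = 144 + 61.0 + 189 = 394 m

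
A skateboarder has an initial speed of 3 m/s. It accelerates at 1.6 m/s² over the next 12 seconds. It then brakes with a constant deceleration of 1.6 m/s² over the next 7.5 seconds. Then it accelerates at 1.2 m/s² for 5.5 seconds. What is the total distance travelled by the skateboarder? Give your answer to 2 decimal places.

Phase 1 (accelerating): v₀ = 3.00 m/s, a = 1.6 m/s².
v = v₀ + at = 3.00 + (1.6)(12) = 22.2 m/s
Δx = v₀t + ½at² = 3.00·12 + 0.5·1.6·12² = 151 m

Phase 2 (decelerating): v₀ = 22.2 m/s, a = -1.6 m/s².
v = v₀ + at = 22.2 + (-1.6)(7.5) = 10.2 m/s
Δx = v₀t + ½at² = 22.2·7.5 + 0.5·-1.6·7.5² = 122 m

Phase 3 (accelerating): v₀ = 10.2 m/s, a = 1.2 m/s².
v = v₀ + at = 10.2 + (1.2)(5.5) = 16.8 m/s
Δx = v₀t + ½at² = 10.2·5.5 + 0.5·1.2·5.5² = 74.3 m
Total distance = 151 + 122 + 74.3 = 347 m

346.95 m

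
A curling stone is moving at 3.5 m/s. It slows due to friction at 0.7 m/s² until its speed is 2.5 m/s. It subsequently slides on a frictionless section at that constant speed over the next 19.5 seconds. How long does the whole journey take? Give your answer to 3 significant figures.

20.9 s

Phase 1 (decelerating): v₀ = 3.50 m/s, a = -0.7 m/s².
v = v₀ + at → t = (2.5 − 3.50) / -0.7 = 1.43 s
v² = v₀² + 2aΔx → Δx = (2.5² − 3.50²)/(2·-0.7) = 4.29 m

Phase 2 (constant speed): v₀ = 2.50 m/s, a = 0 m/s².
v = v₀ + at = 2.50 + (0)(19.5) = 2.50 m/s
Δx = v₀t + ½at² = 2.50·19.5 + 0.5·0·19.5² = 48.8 m
Total time = 1.43 + 19.5 = 20.9 s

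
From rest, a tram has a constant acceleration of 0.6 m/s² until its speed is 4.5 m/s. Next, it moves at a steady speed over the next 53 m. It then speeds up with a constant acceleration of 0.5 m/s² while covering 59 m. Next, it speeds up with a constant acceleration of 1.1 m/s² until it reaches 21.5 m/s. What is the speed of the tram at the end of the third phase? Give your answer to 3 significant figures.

8.90 m/s

Phase 1 (accelerating): v₀ = 0 m/s, a = 0.6 m/s².
v = v₀ + at → t = (4.5 − 0) / 0.6 = 7.50 s
v² = v₀² + 2aΔx → Δx = (4.5² − 0²)/(2·0.6) = 16.9 m

Phase 2 (constant speed): v₀ = 4.50 m/s, a = 0 m/s².
Constant speed: t = d/v = 53/4.50 = 11.8 s

Phase 3 (accelerating): v₀ = 4.50 m/s, a = 0.5 m/s².
v² = v₀² + 2aΔx = 4.50² + 2·0.5·59 = 79.2 → v = 8.90 m/s
t = (v − v₀)/a = (8.90 − 4.50)/0.5 = 8.80 s
Speed at end of phase 3 = 8.90 m/s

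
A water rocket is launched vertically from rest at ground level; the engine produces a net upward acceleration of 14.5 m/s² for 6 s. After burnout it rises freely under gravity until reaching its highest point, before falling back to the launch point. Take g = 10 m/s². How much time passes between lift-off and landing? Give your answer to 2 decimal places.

Phase 1 (powered ascent): v₀ = 0 m/s, a = 14.5 m/s².
v = v₀ + at = 0 + (14.5)(6) = 87.0 m/s
Δx = v₀t + ½at² = 0·6 + 0.5·14.5·6² = 261 m

Phase 2 (coasting upward): v₀ = 87.0 m/s, a = -10 m/s².
v = v₀ + at → t = (0 − 87.0) / -10 = 8.70 s
v² = v₀² + 2aΔx → Δx = (0² − 87.0²)/(2·-10) = 378 m

Phase 3 (free fall): v₀ = 0 m/s, a = -10 m/s².
Falls 639 m from rest: t = √(2·639/10) = 11.3 s; v = g·t = 113 m/s.
Total time = 6.00 + 8.70 + 11.3 = 26.0 s

26.01 s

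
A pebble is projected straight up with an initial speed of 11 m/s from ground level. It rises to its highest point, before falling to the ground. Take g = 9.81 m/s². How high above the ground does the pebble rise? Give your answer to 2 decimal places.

Phase 1 (rising): v₀ = 11.0 m/s, a = -9.81 m/s².
v = v₀ + at → t = (0 − 11.0) / -9.81 = 1.12 s
v² = v₀² + 2aΔx → Δx = (0² − 11.0²)/(2·-9.81) = 6.17 m
Maximum height = 6.17 m

6.17 m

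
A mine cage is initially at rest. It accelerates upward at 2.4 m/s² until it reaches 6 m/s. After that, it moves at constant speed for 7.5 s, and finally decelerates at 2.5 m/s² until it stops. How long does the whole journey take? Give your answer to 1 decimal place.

Phase 1 (accelerating): v₀ = 0 m/s, a = 2.4 m/s².
v = v₀ + at → t = (6 − 0) / 2.4 = 2.50 s
v² = v₀² + 2aΔx → Δx = (6² − 0²)/(2·2.4) = 7.50 m

Phase 2 (constant speed): v₀ = 6.00 m/s, a = 0 m/s².
v = v₀ + at = 6.00 + (0)(7.5) = 6.00 m/s
Δx = v₀t + ½at² = 6.00·7.5 + 0.5·0·7.5² = 45.0 m

Phase 3 (decelerating): v₀ = 6.00 m/s, a = -2.5 m/s².
v = v₀ + at → t = (0 − 6.00) / -2.5 = 2.40 s
v² = v₀² + 2aΔx → Δx = (0² − 6.00²)/(2·-2.5) = 7.20 m
Total time = 2.50 + 7.50 + 2.40 = 12.4 s

12.4 s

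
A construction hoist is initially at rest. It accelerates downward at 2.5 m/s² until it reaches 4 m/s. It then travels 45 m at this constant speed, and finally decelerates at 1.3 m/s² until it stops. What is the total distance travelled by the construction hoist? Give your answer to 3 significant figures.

Phase 1 (accelerating): v₀ = 0 m/s, a = 2.5 m/s².
v = v₀ + at → t = (4 − 0) / 2.5 = 1.60 s
v² = v₀² + 2aΔx → Δx = (4² − 0²)/(2·2.5) = 3.20 m

Phase 2 (constant speed): v₀ = 4.00 m/s, a = 0 m/s².
Constant speed: t = d/v = 45/4.00 = 11.2 s

Phase 3 (decelerating): v₀ = 4.00 m/s, a = -1.3 m/s².
v = v₀ + at → t = (0 − 4.00) / -1.3 = 3.08 s
v² = v₀² + 2aΔx → Δx = (0² − 4.00²)/(2·-1.3) = 6.15 m
Total distance = 3.20 + 45.0 + 6.15 = 54.4 m

54.4 m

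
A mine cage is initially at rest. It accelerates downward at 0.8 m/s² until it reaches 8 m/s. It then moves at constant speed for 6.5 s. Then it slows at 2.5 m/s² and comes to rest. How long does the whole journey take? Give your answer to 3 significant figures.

19.7 s

Phase 1 (accelerating): v₀ = 0 m/s, a = 0.8 m/s².
v = v₀ + at → t = (8 − 0) / 0.8 = 10.0 s
v² = v₀² + 2aΔx → Δx = (8² − 0²)/(2·0.8) = 40.0 m

Phase 2 (constant speed): v₀ = 8.00 m/s, a = 0 m/s².
v = v₀ + at = 8.00 + (0)(6.5) = 8.00 m/s
Δx = v₀t + ½at² = 8.00·6.5 + 0.5·0·6.5² = 52.0 m

Phase 3 (decelerating): v₀ = 8.00 m/s, a = -2.5 m/s².
v = v₀ + at → t = (0 − 8.00) / -2.5 = 3.20 s
v² = v₀² + 2aΔx → Δx = (0² − 8.00²)/(2·-2.5) = 12.8 m
Total time = 10.0 + 6.50 + 3.20 = 19.7 s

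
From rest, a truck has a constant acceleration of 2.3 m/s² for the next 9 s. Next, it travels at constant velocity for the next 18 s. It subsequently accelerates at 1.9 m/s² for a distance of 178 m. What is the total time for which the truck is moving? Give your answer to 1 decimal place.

Phase 1 (accelerating): v₀ = 0 m/s, a = 2.3 m/s².
v = v₀ + at = 0 + (2.3)(9) = 20.7 m/s
Δx = v₀t + ½at² = 0·9 + 0.5·2.3·9² = 93.1 m

Phase 2 (constant speed): v₀ = 20.7 m/s, a = 0 m/s².
v = v₀ + at = 20.7 + (0)(18) = 20.7 m/s
Δx = v₀t + ½at² = 20.7·18 + 0.5·0·18² = 373 m

Phase 3 (accelerating): v₀ = 20.7 m/s, a = 1.9 m/s².
v² = v₀² + 2aΔx = 20.7² + 2·1.9·178 = 1100 → v = 33.2 m/s
t = (v − v₀)/a = (33.2 − 20.7)/1.9 = 6.60 s
Total time = 9.00 + 18.0 + 6.60 = 33.6 s

33.6 s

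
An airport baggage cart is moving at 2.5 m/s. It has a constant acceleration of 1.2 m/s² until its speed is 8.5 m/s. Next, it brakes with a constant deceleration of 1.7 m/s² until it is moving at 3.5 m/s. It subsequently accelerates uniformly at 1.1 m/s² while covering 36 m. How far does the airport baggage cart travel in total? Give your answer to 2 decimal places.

81.15 m

Phase 1 (accelerating): v₀ = 2.50 m/s, a = 1.2 m/s².
v = v₀ + at → t = (8.5 − 2.50) / 1.2 = 5.00 s
v² = v₀² + 2aΔx → Δx = (8.5² − 2.50²)/(2·1.2) = 27.5 m

Phase 2 (decelerating): v₀ = 8.50 m/s, a = -1.7 m/s².
v = v₀ + at → t = (3.5 − 8.50) / -1.7 = 2.94 s
v² = v₀² + 2aΔx → Δx = (3.5² − 8.50²)/(2·-1.7) = 17.6 m

Phase 3 (accelerating): v₀ = 3.50 m/s, a = 1.1 m/s².
v² = v₀² + 2aΔx = 3.50² + 2·1.1·36 = 91.5 → v = 9.56 m/s
t = (v − v₀)/a = (9.56 − 3.50)/1.1 = 5.51 s
Total distance = 27.5 + 17.6 + 36.0 = 81.1 m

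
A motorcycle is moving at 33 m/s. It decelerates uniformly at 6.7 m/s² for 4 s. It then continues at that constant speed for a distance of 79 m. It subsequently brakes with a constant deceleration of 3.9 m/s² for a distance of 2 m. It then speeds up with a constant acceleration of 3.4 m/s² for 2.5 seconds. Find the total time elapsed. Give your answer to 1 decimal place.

19.6 s

Phase 1 (decelerating): v₀ = 33.0 m/s, a = -6.7 m/s².
v = v₀ + at = 33.0 + (-6.7)(4) = 6.20 m/s
Δx = v₀t + ½at² = 33.0·4 + 0.5·-6.7·4² = 78.4 m

Phase 2 (constant speed): v₀ = 6.20 m/s, a = 0 m/s².
Constant speed: t = d/v = 79/6.20 = 12.7 s

Phase 3 (decelerating): v₀ = 6.20 m/s, a = -3.9 m/s².
v² = v₀² + 2aΔx = 6.20² + 2·-3.9·2 = 22.8 → v = 4.78 m/s
t = (v − v₀)/a = (4.78 − 6.20)/-3.9 = 0.364 s

Phase 4 (accelerating): v₀ = 4.78 m/s, a = 3.4 m/s².
v = v₀ + at = 4.78 + (3.4)(2.5) = 13.3 m/s
Δx = v₀t + ½at² = 4.78·2.5 + 0.5·3.4·2.5² = 22.6 m
Total time = 4.00 + 12.7 + 0.364 + 2.50 = 19.6 s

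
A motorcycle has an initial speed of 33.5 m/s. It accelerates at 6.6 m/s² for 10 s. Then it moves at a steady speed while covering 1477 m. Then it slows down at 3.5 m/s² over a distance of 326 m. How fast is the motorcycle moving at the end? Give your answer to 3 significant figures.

87.3 m/s

Phase 1 (accelerating): v₀ = 33.5 m/s, a = 6.6 m/s².
v = v₀ + at = 33.5 + (6.6)(10) = 99.5 m/s
Δx = v₀t + ½at² = 33.5·10 + 0.5·6.6·10² = 665 m

Phase 2 (constant speed): v₀ = 99.5 m/s, a = 0 m/s².
Constant speed: t = d/v = 1477/99.5 = 14.8 s

Phase 3 (decelerating): v₀ = 99.5 m/s, a = -3.5 m/s².
v² = v₀² + 2aΔx = 99.5² + 2·-3.5·326 = 7620 → v = 87.3 m/s
t = (v − v₀)/a = (87.3 − 99.5)/-3.5 = 3.49 s
Final speed = 87.3 m/s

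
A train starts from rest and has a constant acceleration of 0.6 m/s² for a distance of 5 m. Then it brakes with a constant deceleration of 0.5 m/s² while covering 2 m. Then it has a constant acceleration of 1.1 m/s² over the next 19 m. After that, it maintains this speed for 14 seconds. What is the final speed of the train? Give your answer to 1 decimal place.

6.8 m/s

Phase 1 (accelerating): v₀ = 0 m/s, a = 0.6 m/s².
v² = v₀² + 2aΔx = 0² + 2·0.6·5 = 6.00 → v = 2.45 m/s
t = (v − v₀)/a = (2.45 − 0)/0.6 = 4.08 s

Phase 2 (decelerating): v₀ = 2.45 m/s, a = -0.5 m/s².
v² = v₀² + 2aΔx = 2.45² + 2·-0.5·2 = 4.00 → v = 2.00 m/s
t = (v − v₀)/a = (2.00 − 2.45)/-0.5 = 0.899 s

Phase 3 (accelerating): v₀ = 2.00 m/s, a = 1.1 m/s².
v² = v₀² + 2aΔx = 2.00² + 2·1.1·19 = 45.8 → v = 6.77 m/s
t = (v − v₀)/a = (6.77 − 2.00)/1.1 = 4.33 s

Phase 4 (constant speed): v₀ = 6.77 m/s, a = 0 m/s².
v = v₀ + at = 6.77 + (0)(14) = 6.77 m/s
Δx = v₀t + ½at² = 6.77·14 + 0.5·0·14² = 94.7 m
Final speed = 6.77 m/s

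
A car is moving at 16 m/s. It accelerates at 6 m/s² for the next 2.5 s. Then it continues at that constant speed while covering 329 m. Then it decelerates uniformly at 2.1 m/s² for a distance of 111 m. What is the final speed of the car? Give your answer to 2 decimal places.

Phase 1 (accelerating): v₀ = 16.0 m/s, a = 6 m/s².
v = v₀ + at = 16.0 + (6)(2.5) = 31.0 m/s
Δx = v₀t + ½at² = 16.0·2.5 + 0.5·6·2.5² = 58.8 m

Phase 2 (constant speed): v₀ = 31.0 m/s, a = 0 m/s².
Constant speed: t = d/v = 329/31.0 = 10.6 s

Phase 3 (decelerating): v₀ = 31.0 m/s, a = -2.1 m/s².
v² = v₀² + 2aΔx = 31.0² + 2·-2.1·111 = 495 → v = 22.2 m/s
t = (v − v₀)/a = (22.2 − 31.0)/-2.1 = 4.17 s
Final speed = 22.2 m/s

22.24 m/s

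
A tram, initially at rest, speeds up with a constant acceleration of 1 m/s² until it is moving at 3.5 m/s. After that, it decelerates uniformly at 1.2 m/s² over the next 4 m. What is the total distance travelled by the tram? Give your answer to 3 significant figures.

Phase 1 (accelerating): v₀ = 0 m/s, a = 1 m/s².
v = v₀ + at → t = (3.5 − 0) / 1 = 3.50 s
v² = v₀² + 2aΔx → Δx = (3.5² − 0²)/(2·1) = 6.12 m

Phase 2 (decelerating): v₀ = 3.50 m/s, a = -1.2 m/s².
v² = v₀² + 2aΔx = 3.50² + 2·-1.2·4 = 2.65 → v = 1.63 m/s
t = (v − v₀)/a = (1.63 − 3.50)/-1.2 = 1.56 s
Total distance = 6.12 + 4.00 = 10.1 m

10.1 m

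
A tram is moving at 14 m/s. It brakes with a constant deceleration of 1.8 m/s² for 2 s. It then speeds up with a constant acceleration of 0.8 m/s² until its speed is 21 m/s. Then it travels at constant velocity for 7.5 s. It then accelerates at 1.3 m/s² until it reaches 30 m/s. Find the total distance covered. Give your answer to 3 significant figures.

566 m

Phase 1 (decelerating): v₀ = 14.0 m/s, a = -1.8 m/s².
v = v₀ + at = 14.0 + (-1.8)(2) = 10.4 m/s
Δx = v₀t + ½at² = 14.0·2 + 0.5·-1.8·2² = 24.4 m

Phase 2 (accelerating): v₀ = 10.4 m/s, a = 0.8 m/s².
v = v₀ + at → t = (21 − 10.4) / 0.8 = 13.2 s
v² = v₀² + 2aΔx → Δx = (21² − 10.4²)/(2·0.8) = 208 m

Phase 3 (constant speed): v₀ = 21.0 m/s, a = 0 m/s².
v = v₀ + at = 21.0 + (0)(7.5) = 21.0 m/s
Δx = v₀t + ½at² = 21.0·7.5 + 0.5·0·7.5² = 158 m

Phase 4 (accelerating): v₀ = 21.0 m/s, a = 1.3 m/s².
v = v₀ + at → t = (30 − 21.0) / 1.3 = 6.92 s
v² = v₀² + 2aΔx → Δx = (30² − 21.0²)/(2·1.3) = 177 m
Total distance = 24.4 + 208 + 158 + 177 = 566 m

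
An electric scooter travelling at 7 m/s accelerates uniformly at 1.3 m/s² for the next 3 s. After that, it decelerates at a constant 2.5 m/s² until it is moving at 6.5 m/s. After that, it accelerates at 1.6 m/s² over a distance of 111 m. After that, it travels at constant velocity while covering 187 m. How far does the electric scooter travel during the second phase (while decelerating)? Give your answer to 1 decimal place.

Phase 1 (accelerating): v₀ = 7.00 m/s, a = 1.3 m/s².
v = v₀ + at = 7.00 + (1.3)(3) = 10.9 m/s
Δx = v₀t + ½at² = 7.00·3 + 0.5·1.3·3² = 26.9 m

Phase 2 (decelerating): v₀ = 10.9 m/s, a = -2.5 m/s².
v = v₀ + at → t = (6.5 − 10.9) / -2.5 = 1.76 s
v² = v₀² + 2aΔx → Δx = (6.5² − 10.9²)/(2·-2.5) = 15.3 m
Distance in phase 2 = 15.3 m

15.3 m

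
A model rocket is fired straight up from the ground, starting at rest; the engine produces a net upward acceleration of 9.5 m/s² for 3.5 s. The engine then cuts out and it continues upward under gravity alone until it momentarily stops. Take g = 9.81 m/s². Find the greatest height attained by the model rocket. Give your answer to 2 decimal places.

Phase 1 (powered ascent): v₀ = 0 m/s, a = 9.5 m/s².
v = v₀ + at = 0 + (9.5)(3.5) = 33.2 m/s
Δx = v₀t + ½at² = 0·3.5 + 0.5·9.5·3.5² = 58.2 m

Phase 2 (coasting upward): v₀ = 33.2 m/s, a = -9.81 m/s².
v = v₀ + at → t = (0 − 33.2) / -9.81 = 3.39 s
v² = v₀² + 2aΔx → Δx = (0² − 33.2²)/(2·-9.81) = 56.3 m
Maximum height = 58.2 + 56.3 = 115 m

114.54 m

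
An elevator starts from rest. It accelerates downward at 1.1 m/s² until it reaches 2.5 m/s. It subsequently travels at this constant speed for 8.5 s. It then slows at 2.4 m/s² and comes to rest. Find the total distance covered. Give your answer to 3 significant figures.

Phase 1 (accelerating): v₀ = 0 m/s, a = 1.1 m/s².
v = v₀ + at → t = (2.5 − 0) / 1.1 = 2.27 s
v² = v₀² + 2aΔx → Δx = (2.5² − 0²)/(2·1.1) = 2.84 m

Phase 2 (constant speed): v₀ = 2.50 m/s, a = 0 m/s².
v = v₀ + at = 2.50 + (0)(8.5) = 2.50 m/s
Δx = v₀t + ½at² = 2.50·8.5 + 0.5·0·8.5² = 21.2 m

Phase 3 (decelerating): v₀ = 2.50 m/s, a = -2.4 m/s².
v = v₀ + at → t = (0 − 2.50) / -2.4 = 1.04 s
v² = v₀² + 2aΔx → Δx = (0² − 2.50²)/(2·-2.4) = 1.30 m
Total distance = 2.84 + 21.2 + 1.30 = 25.4 m

25.4 m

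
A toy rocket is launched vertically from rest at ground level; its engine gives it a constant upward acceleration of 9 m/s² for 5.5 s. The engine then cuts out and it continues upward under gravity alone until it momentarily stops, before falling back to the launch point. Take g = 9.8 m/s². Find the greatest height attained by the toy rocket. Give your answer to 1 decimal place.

261.1 m

Phase 1 (powered ascent): v₀ = 0 m/s, a = 9 m/s².
v = v₀ + at = 0 + (9)(5.5) = 49.5 m/s
Δx = v₀t + ½at² = 0·5.5 + 0.5·9·5.5² = 136 m

Phase 2 (coasting upward): v₀ = 49.5 m/s, a = -9.8 m/s².
v = v₀ + at → t = (0 − 49.5) / -9.8 = 5.05 s
v² = v₀² + 2aΔx → Δx = (0² − 49.5²)/(2·-9.8) = 125 m
Maximum height = 136 + 125 = 261 m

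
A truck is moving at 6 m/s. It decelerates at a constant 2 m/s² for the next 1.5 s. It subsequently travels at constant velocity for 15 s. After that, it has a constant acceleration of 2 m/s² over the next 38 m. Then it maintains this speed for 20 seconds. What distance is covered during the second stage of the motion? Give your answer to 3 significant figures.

45.0 m

Phase 1 (decelerating): v₀ = 6.00 m/s, a = -2 m/s².
v = v₀ + at = 6.00 + (-2)(1.5) = 3.00 m/s
Δx = v₀t + ½at² = 6.00·1.5 + 0.5·-2·1.5² = 6.75 m

Phase 2 (constant speed): v₀ = 3.00 m/s, a = 0 m/s².
v = v₀ + at = 3.00 + (0)(15) = 3.00 m/s
Δx = v₀t + ½at² = 3.00·15 + 0.5·0·15² = 45.0 m
Distance in phase 2 = 45.0 m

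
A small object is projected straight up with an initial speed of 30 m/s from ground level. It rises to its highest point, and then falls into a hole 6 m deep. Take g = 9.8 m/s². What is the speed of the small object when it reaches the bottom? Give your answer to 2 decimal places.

Phase 1 (rising): v₀ = 30.0 m/s, a = -9.8 m/s².
v = v₀ + at → t = (0 − 30.0) / -9.8 = 3.06 s
v² = v₀² + 2aΔx → Δx = (0² − 30.0²)/(2·-9.8) = 45.9 m

Phase 2 (falling): v₀ = 0 m/s, a = -9.8 m/s².
Falls 51.9 m from rest: t = √(2·51.9/9.8) = 3.26 s; v = g·t = 31.9 m/s.
Final speed = 31.9 m/s

31.90 m/s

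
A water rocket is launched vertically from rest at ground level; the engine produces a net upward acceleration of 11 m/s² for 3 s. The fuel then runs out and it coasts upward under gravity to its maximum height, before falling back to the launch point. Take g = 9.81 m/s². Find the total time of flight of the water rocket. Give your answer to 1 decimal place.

Phase 1 (powered ascent): v₀ = 0 m/s, a = 11 m/s².
v = v₀ + at = 0 + (11)(3) = 33.0 m/s
Δx = v₀t + ½at² = 0·3 + 0.5·11·3² = 49.5 m

Phase 2 (coasting upward): v₀ = 33.0 m/s, a = -9.81 m/s².
v = v₀ + at → t = (0 − 33.0) / -9.81 = 3.36 s
v² = v₀² + 2aΔx → Δx = (0² − 33.0²)/(2·-9.81) = 55.5 m

Phase 3 (free fall): v₀ = 0 m/s, a = -9.81 m/s².
Falls 105 m from rest: t = √(2·105/9.81) = 4.63 s; v = g·t = 45.4 m/s.
Total time = 3.00 + 3.36 + 4.63 = 11.0 s

11.0 s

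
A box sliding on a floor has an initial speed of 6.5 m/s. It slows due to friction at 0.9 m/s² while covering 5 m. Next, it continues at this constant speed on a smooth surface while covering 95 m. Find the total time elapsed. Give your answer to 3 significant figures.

Phase 1 (decelerating): v₀ = 6.50 m/s, a = -0.9 m/s².
v² = v₀² + 2aΔx = 6.50² + 2·-0.9·5 = 33.2 → v = 5.77 m/s
t = (v − v₀)/a = (5.77 − 6.50)/-0.9 = 0.815 s

Phase 2 (constant speed): v₀ = 5.77 m/s, a = 0 m/s².
Constant speed: t = d/v = 95/5.77 = 16.5 s
Total time = 0.815 + 16.5 = 17.3 s

17.3 s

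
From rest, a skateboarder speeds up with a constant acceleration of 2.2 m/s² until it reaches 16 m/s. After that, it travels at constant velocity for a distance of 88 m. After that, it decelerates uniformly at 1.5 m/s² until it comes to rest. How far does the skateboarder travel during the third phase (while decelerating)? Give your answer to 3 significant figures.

Phase 1 (accelerating): v₀ = 0 m/s, a = 2.2 m/s².
v = v₀ + at → t = (16 − 0) / 2.2 = 7.27 s
v² = v₀² + 2aΔx → Δx = (16² − 0²)/(2·2.2) = 58.2 m

Phase 2 (constant speed): v₀ = 16.0 m/s, a = 0 m/s².
Constant speed: t = d/v = 88/16.0 = 5.50 s

Phase 3 (decelerating): v₀ = 16.0 m/s, a = -1.5 m/s².
v = v₀ + at → t = (0 − 16.0) / -1.5 = 10.7 s
v² = v₀² + 2aΔx → Δx = (0² − 16.0²)/(2·-1.5) = 85.3 m
Distance in phase 3 = 85.3 m

85.3 m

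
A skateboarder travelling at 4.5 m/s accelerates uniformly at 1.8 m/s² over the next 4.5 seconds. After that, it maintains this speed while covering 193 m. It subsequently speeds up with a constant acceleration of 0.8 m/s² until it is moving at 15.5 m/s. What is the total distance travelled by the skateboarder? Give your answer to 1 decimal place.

Phase 1 (accelerating): v₀ = 4.50 m/s, a = 1.8 m/s².
v = v₀ + at = 4.50 + (1.8)(4.5) = 12.6 m/s
Δx = v₀t + ½at² = 4.50·4.5 + 0.5·1.8·4.5² = 38.5 m

Phase 2 (constant speed): v₀ = 12.6 m/s, a = 0 m/s².
Constant speed: t = d/v = 193/12.6 = 15.3 s

Phase 3 (accelerating): v₀ = 12.6 m/s, a = 0.8 m/s².
v = v₀ + at → t = (15.5 − 12.6) / 0.8 = 3.63 s
v² = v₀² + 2aΔx → Δx = (15.5² − 12.6²)/(2·0.8) = 50.9 m
Total distance = 38.5 + 193 + 50.9 = 282 m

282.4 m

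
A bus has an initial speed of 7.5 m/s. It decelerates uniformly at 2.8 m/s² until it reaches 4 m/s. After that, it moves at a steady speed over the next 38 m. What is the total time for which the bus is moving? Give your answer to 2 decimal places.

Phase 1 (decelerating): v₀ = 7.50 m/s, a = -2.8 m/s².
v = v₀ + at → t = (4 − 7.50) / -2.8 = 1.25 s
v² = v₀² + 2aΔx → Δx = (4² − 7.50²)/(2·-2.8) = 7.19 m

Phase 2 (constant speed): v₀ = 4.00 m/s, a = 0 m/s².
Constant speed: t = d/v = 38/4.00 = 9.50 s
Total time = 1.25 + 9.50 = 10.8 s

10.75 s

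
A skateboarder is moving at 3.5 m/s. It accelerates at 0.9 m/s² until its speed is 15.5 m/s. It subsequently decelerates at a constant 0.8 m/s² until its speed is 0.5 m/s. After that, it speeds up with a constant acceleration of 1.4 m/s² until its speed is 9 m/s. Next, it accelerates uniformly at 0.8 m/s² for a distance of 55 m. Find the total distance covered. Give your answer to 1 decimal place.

360.5 m

Phase 1 (accelerating): v₀ = 3.50 m/s, a = 0.9 m/s².
v = v₀ + at → t = (15.5 − 3.50) / 0.9 = 13.3 s
v² = v₀² + 2aΔx → Δx = (15.5² − 3.50²)/(2·0.9) = 127 m

Phase 2 (decelerating): v₀ = 15.5 m/s, a = -0.8 m/s².
v = v₀ + at → t = (0.5 − 15.5) / -0.8 = 18.8 s
v² = v₀² + 2aΔx → Δx = (0.5² − 15.5²)/(2·-0.8) = 150 m

Phase 3 (accelerating): v₀ = 0.500 m/s, a = 1.4 m/s².
v = v₀ + at → t = (9 − 0.500) / 1.4 = 6.07 s
v² = v₀² + 2aΔx → Δx = (9² − 0.500²)/(2·1.4) = 28.8 m

Phase 4 (accelerating): v₀ = 9.00 m/s, a = 0.8 m/s².
v² = v₀² + 2aΔx = 9.00² + 2·0.8·55 = 169 → v = 13.0 m/s
t = (v − v₀)/a = (13.0 − 9.00)/0.8 = 5.00 s
Total distance = 127 + 150 + 28.8 + 55.0 = 361 m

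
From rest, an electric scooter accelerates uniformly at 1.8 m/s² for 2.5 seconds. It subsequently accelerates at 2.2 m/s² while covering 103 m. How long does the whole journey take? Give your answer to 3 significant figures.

10.3 s

Phase 1 (accelerating): v₀ = 0 m/s, a = 1.8 m/s².
v = v₀ + at = 0 + (1.8)(2.5) = 4.50 m/s
Δx = v₀t + ½at² = 0·2.5 + 0.5·1.8·2.5² = 5.62 m

Phase 2 (accelerating): v₀ = 4.50 m/s, a = 2.2 m/s².
v² = v₀² + 2aΔx = 4.50² + 2·2.2·103 = 473 → v = 21.8 m/s
t = (v − v₀)/a = (21.8 − 4.50)/2.2 = 7.84 s
Total time = 2.50 + 7.84 = 10.3 s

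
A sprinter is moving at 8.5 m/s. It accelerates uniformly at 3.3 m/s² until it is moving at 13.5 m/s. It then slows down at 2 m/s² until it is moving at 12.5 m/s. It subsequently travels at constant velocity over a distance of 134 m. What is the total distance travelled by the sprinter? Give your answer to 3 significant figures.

Phase 1 (accelerating): v₀ = 8.50 m/s, a = 3.3 m/s².
v = v₀ + at → t = (13.5 − 8.50) / 3.3 = 1.52 s
v² = v₀² + 2aΔx → Δx = (13.5² − 8.50²)/(2·3.3) = 16.7 m

Phase 2 (decelerating): v₀ = 13.5 m/s, a = -2 m/s².
v = v₀ + at → t = (12.5 − 13.5) / -2 = 0.500 s
v² = v₀² + 2aΔx → Δx = (12.5² − 13.5²)/(2·-2) = 6.50 m

Phase 3 (constant speed): v₀ = 12.5 m/s, a = 0 m/s².
Constant speed: t = d/v = 134/12.5 = 10.7 s
Total distance = 16.7 + 6.50 + 134 = 157 m

157 m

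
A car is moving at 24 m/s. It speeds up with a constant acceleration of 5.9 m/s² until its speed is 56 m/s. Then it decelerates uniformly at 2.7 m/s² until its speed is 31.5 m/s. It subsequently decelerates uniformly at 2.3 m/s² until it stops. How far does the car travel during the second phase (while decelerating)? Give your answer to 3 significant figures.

397 m

Phase 1 (accelerating): v₀ = 24.0 m/s, a = 5.9 m/s².
v = v₀ + at → t = (56 − 24.0) / 5.9 = 5.42 s
v² = v₀² + 2aΔx → Δx = (56² − 24.0²)/(2·5.9) = 217 m

Phase 2 (decelerating): v₀ = 56.0 m/s, a = -2.7 m/s².
v = v₀ + at → t = (31.5 − 56.0) / -2.7 = 9.07 s
v² = v₀² + 2aΔx → Δx = (31.5² − 56.0²)/(2·-2.7) = 397 m
Distance in phase 2 = 397 m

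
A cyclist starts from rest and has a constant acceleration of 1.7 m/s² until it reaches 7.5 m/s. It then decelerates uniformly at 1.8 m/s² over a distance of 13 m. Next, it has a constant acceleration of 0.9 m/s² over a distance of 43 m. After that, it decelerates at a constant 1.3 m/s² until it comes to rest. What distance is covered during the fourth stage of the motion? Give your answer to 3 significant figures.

Phase 1 (accelerating): v₀ = 0 m/s, a = 1.7 m/s².
v = v₀ + at → t = (7.5 − 0) / 1.7 = 4.41 s
v² = v₀² + 2aΔx → Δx = (7.5² − 0²)/(2·1.7) = 16.5 m

Phase 2 (decelerating): v₀ = 7.50 m/s, a = -1.8 m/s².
v² = v₀² + 2aΔx = 7.50² + 2·-1.8·13 = 9.45 → v = 3.07 m/s
t = (v − v₀)/a = (3.07 − 7.50)/-1.8 = 2.46 s

Phase 3 (accelerating): v₀ = 3.07 m/s, a = 0.9 m/s².
v² = v₀² + 2aΔx = 3.07² + 2·0.9·43 = 86.8 → v = 9.32 m/s
t = (v − v₀)/a = (9.32 − 3.07)/0.9 = 6.94 s

Phase 4 (decelerating): v₀ = 9.32 m/s, a = -1.3 m/s².
v = v₀ + at → t = (0 − 9.32) / -1.3 = 7.17 s
v² = v₀² + 2aΔx → Δx = (0² − 9.32²)/(2·-1.3) = 33.4 m
Distance in phase 4 = 33.4 m

33.4 m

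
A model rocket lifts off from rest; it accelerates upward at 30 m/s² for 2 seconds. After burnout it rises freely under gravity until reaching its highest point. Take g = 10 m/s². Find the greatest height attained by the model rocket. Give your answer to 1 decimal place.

240.0 m

Phase 1 (powered ascent): v₀ = 0 m/s, a = 30 m/s².
v = v₀ + at = 0 + (30)(2) = 60.0 m/s
Δx = v₀t + ½at² = 0·2 + 0.5·30·2² = 60.0 m

Phase 2 (coasting upward): v₀ = 60.0 m/s, a = -10 m/s².
v = v₀ + at → t = (0 − 60.0) / -10 = 6.00 s
v² = v₀² + 2aΔx → Δx = (0² − 60.0²)/(2·-10) = 180 m
Maximum height = 60.0 + 180 = 240 m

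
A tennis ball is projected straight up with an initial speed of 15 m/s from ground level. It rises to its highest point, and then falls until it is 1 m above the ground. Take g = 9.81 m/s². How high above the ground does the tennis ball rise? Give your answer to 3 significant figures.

Phase 1 (rising): v₀ = 15.0 m/s, a = -9.81 m/s².
v = v₀ + at → t = (0 − 15.0) / -9.81 = 1.53 s
v² = v₀² + 2aΔx → Δx = (0² − 15.0²)/(2·-9.81) = 11.5 m
Maximum height = 11.5 m

11.5 m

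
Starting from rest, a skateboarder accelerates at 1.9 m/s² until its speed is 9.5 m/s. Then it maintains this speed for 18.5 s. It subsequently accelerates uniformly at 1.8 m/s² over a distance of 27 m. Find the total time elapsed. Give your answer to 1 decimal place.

Phase 1 (accelerating): v₀ = 0 m/s, a = 1.9 m/s².
v = v₀ + at → t = (9.5 − 0) / 1.9 = 5.00 s
v² = v₀² + 2aΔx → Δx = (9.5² − 0²)/(2·1.9) = 23.8 m

Phase 2 (constant speed): v₀ = 9.50 m/s, a = 0 m/s².
v = v₀ + at = 9.50 + (0)(18.5) = 9.50 m/s
Δx = v₀t + ½at² = 9.50·18.5 + 0.5·0·18.5² = 176 m

Phase 3 (accelerating): v₀ = 9.50 m/s, a = 1.8 m/s².
v² = v₀² + 2aΔx = 9.50² + 2·1.8·27 = 187 → v = 13.7 m/s
t = (v − v₀)/a = (13.7 − 9.50)/1.8 = 2.33 s
Total time = 5.00 + 18.5 + 2.33 = 25.8 s

25.8 s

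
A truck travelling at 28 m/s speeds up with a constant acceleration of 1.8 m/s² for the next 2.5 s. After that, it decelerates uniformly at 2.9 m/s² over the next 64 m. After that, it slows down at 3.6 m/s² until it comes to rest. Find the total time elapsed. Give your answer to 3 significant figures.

Phase 1 (accelerating): v₀ = 28.0 m/s, a = 1.8 m/s².
v = v₀ + at = 28.0 + (1.8)(2.5) = 32.5 m/s
Δx = v₀t + ½at² = 28.0·2.5 + 0.5·1.8·2.5² = 75.6 m

Phase 2 (decelerating): v₀ = 32.5 m/s, a = -2.9 m/s².
v² = v₀² + 2aΔx = 32.5² + 2·-2.9·64 = 685 → v = 26.2 m/s
t = (v − v₀)/a = (26.2 − 32.5)/-2.9 = 2.18 s

Phase 3 (decelerating): v₀ = 26.2 m/s, a = -3.6 m/s².
v = v₀ + at → t = (0 − 26.2) / -3.6 = 7.27 s
v² = v₀² + 2aΔx → Δx = (0² − 26.2²)/(2·-3.6) = 95.1 m
Total time = 2.50 + 2.18 + 7.27 = 12.0 s

12.0 s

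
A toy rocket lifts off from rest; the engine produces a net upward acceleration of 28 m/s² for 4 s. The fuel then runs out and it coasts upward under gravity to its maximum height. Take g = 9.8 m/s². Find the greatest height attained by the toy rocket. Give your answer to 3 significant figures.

Phase 1 (powered ascent): v₀ = 0 m/s, a = 28 m/s².
v = v₀ + at = 0 + (28)(4) = 112 m/s
Δx = v₀t + ½at² = 0·4 + 0.5·28·4² = 224 m

Phase 2 (coasting upward): v₀ = 112 m/s, a = -9.8 m/s².
v = v₀ + at → t = (0 − 112) / -9.8 = 11.4 s
v² = v₀² + 2aΔx → Δx = (0² − 112²)/(2·-9.8) = 640 m
Maximum height = 224 + 640 = 864 m

864 m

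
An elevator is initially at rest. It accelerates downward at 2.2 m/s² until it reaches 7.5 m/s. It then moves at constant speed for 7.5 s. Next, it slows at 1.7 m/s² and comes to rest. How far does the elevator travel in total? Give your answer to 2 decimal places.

85.58 m

Phase 1 (accelerating): v₀ = 0 m/s, a = 2.2 m/s².
v = v₀ + at → t = (7.5 − 0) / 2.2 = 3.41 s
v² = v₀² + 2aΔx → Δx = (7.5² − 0²)/(2·2.2) = 12.8 m

Phase 2 (constant speed): v₀ = 7.50 m/s, a = 0 m/s².
v = v₀ + at = 7.50 + (0)(7.5) = 7.50 m/s
Δx = v₀t + ½at² = 7.50·7.5 + 0.5·0·7.5² = 56.2 m

Phase 3 (decelerating): v₀ = 7.50 m/s, a = -1.7 m/s².
v = v₀ + at → t = (0 − 7.50) / -1.7 = 4.41 s
v² = v₀² + 2aΔx → Δx = (0² − 7.50²)/(2·-1.7) = 16.5 m
Total distance = 12.8 + 56.2 + 16.5 = 85.6 m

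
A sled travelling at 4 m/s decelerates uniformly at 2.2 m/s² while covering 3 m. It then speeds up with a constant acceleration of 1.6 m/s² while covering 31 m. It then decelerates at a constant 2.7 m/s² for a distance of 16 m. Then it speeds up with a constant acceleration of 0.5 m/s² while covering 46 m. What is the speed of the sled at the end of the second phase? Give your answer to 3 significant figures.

Phase 1 (decelerating): v₀ = 4.00 m/s, a = -2.2 m/s².
v² = v₀² + 2aΔx = 4.00² + 2·-2.2·3 = 2.80 → v = 1.67 m/s
t = (v − v₀)/a = (1.67 − 4.00)/-2.2 = 1.06 s

Phase 2 (accelerating): v₀ = 1.67 m/s, a = 1.6 m/s².
v² = v₀² + 2aΔx = 1.67² + 2·1.6·31 = 102 → v = 10.1 m/s
t = (v − v₀)/a = (10.1 − 1.67)/1.6 = 5.27 s
Speed at end of phase 2 = 10.1 m/s

10.1 m/s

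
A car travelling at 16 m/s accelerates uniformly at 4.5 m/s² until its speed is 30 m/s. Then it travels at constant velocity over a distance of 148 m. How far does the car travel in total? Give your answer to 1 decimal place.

219.6 m

Phase 1 (accelerating): v₀ = 16.0 m/s, a = 4.5 m/s².
v = v₀ + at → t = (30 − 16.0) / 4.5 = 3.11 s
v² = v₀² + 2aΔx → Δx = (30² − 16.0²)/(2·4.5) = 71.6 m

Phase 2 (constant speed): v₀ = 30.0 m/s, a = 0 m/s².
Constant speed: t = d/v = 148/30.0 = 4.93 s
Total distance = 71.6 + 148 = 220 m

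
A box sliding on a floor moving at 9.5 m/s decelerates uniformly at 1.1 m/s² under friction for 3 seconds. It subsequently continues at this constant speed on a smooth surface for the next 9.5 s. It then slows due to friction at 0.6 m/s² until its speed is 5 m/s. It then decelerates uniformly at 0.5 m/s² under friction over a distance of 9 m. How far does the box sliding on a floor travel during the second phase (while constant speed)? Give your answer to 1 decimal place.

58.9 m

Phase 1 (decelerating): v₀ = 9.50 m/s, a = -1.1 m/s².
v = v₀ + at = 9.50 + (-1.1)(3) = 6.20 m/s
Δx = v₀t + ½at² = 9.50·3 + 0.5·-1.1·3² = 23.6 m

Phase 2 (constant speed): v₀ = 6.20 m/s, a = 0 m/s².
v = v₀ + at = 6.20 + (0)(9.5) = 6.20 m/s
Δx = v₀t + ½at² = 6.20·9.5 + 0.5·0·9.5² = 58.9 m
Distance in phase 2 = 58.9 m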